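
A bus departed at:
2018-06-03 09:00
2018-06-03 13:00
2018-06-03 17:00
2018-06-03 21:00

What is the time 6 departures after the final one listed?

2018-06-04 21:00

Gaps: 4, 4, 4 hours — each event is 4 hours after the previous one.
2018-06-03 21:00 + 4 h = 2018-06-04 01:00.
2018-06-04 01:00 + 4 h = 2018-06-04 05:00.
2018-06-04 05:00 + 4 h = 2018-06-04 09:00.
2018-06-04 09:00 + 4 h = 2018-06-04 13:00.
2018-06-04 13:00 + 4 h = 2018-06-04 17:00.
2018-06-04 17:00 + 4 h = 2018-06-04 21:00.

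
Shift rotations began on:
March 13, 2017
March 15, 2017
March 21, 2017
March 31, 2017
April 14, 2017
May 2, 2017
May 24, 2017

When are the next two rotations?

June 19, 2017; July 19, 2017

Intervals are 2, 6, 10, 14, 18, 22 days — an arithmetic progression with common difference 4.
Next gap: 26 days. May 24, 2017 + 26 days = June 19, 2017.
Next gap: 30 days. June 19, 2017 + 30 days = July 19, 2017.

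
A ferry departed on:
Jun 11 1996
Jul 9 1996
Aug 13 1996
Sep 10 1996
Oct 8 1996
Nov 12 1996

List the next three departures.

All dates are Tuesdays, 28, 35, 28, 28, 35 days apart.
Specifically, the 2nd Tuesday of each month.
December 1996 — 2nd Tuesday is Dec 10 1996.
January 1997 — 2nd Tuesday is Jan 14 1997.
February 1997 — 2nd Tuesday is Feb 11 1997.

Dec 10 1996, Jan 14 1997, Feb 11 1997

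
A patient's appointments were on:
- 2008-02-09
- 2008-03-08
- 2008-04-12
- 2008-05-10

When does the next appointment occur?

All dates are Saturdays, 28, 35, 28 days apart.
Specifically, the 2nd Saturday of each month.
June 2008 — 2nd Saturday is 2008-06-14.

2008-06-14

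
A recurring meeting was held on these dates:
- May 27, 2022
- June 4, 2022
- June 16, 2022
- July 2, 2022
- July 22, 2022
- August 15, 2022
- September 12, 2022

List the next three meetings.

October 14, 2022; November 19, 2022; December 29, 2022

Gaps: 8, 12, 16, 20, 24, 28 days — each gap is 4 larger than the previous one.
Next gap: 32 days. September 12, 2022 + 32 days = October 14, 2022.
Next gap: 36 days. October 14, 2022 + 36 days = November 19, 2022.
Next gap: 40 days. November 19, 2022 + 40 days = December 29, 2022.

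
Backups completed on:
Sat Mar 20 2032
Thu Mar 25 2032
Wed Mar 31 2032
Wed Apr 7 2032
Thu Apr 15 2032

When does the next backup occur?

Sat Apr 24 2032

Intervals are 5, 6, 7, 8 days — an arithmetic progression with common difference 1.
Next gap: 9 days. Thu Apr 15 2032 + 9 days = Sat Apr 24 2032.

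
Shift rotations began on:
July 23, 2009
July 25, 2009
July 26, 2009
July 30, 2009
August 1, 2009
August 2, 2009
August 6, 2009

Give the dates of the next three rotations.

August 8, 2009; August 9, 2009; August 13, 2009

Gaps: 2, 1, 4, 2, 1, 4 days — not constant, but cyclic with period 3.
The events fall on every Thursday, Saturday and Sunday.
Next Saturday: August 8, 2009.
Next Sunday: August 9, 2009.
Next Thursday: August 13, 2009.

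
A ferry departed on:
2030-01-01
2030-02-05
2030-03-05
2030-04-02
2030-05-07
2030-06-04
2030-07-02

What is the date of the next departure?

2030-08-06

These are Tuesdays at 28- or 35-day spacing (35, 28, 28, 35, 28, 28).
The pattern: 1st Tuesday of the month.
August 2030 — 1st Tuesday is 2030-08-06.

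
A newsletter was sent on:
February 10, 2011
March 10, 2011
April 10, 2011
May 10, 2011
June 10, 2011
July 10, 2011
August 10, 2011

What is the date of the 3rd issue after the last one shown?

November 10, 2011

Gaps: 28, 31, 30, 31, 30, 31 days — not constant. Every event is on the 10th of the month.
Pattern: the 10th of each month.
Next: September 2011 → September 10, 2011.
October 2011: October 10, 2011.
Next: November 2011 → November 10, 2011.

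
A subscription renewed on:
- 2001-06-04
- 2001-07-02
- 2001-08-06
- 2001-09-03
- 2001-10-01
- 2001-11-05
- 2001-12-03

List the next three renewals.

2002-01-07, 2002-02-04, 2002-03-04

All dates are Mondays, 28, 35, 28, 28, 35, 28 days apart.
Specifically, the 1st Monday of each month.
1st Monday of January 2002: 2002-01-07.
1st Monday of February 2002: 2002-02-04.
1st Monday of March 2002: 2002-03-04.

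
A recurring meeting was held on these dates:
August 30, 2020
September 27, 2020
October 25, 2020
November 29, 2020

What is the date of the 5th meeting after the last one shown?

All Sundays; the gaps (28, 28, 35) vary with month length.
This is the last Sunday of each month.
December 2020 ends with Sunday December 27, 2020.
Last Sunday of January 2021: January 31, 2021.
February 2021 ends with Sunday February 28, 2021.
Last Sunday of March 2021: March 28, 2021.
April 2021 ends with Sunday April 25, 2021.

April 25, 2021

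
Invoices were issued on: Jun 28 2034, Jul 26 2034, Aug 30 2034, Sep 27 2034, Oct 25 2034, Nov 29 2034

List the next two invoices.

Dec 27 2034, Jan 31 2035

These are Wednesdays with 28, 35, 28, 28, 35-day gaps.
Each is the final Wednesday of its month — Aug 30 2034 is past the 28th, so '4th Wednesday' doesn't fit.
Last Wednesday of December 2034: Dec 27 2034.
Last Wednesday of January 2035: Jan 31 2035.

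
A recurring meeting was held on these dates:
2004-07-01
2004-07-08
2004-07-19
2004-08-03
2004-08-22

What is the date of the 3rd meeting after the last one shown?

2004-11-11

Gaps: 7, 11, 15, 19 days — each gap is 4 larger than the previous one.
Next gap: 23 days. 2004-08-22 + 23 days = 2004-09-14.
Next gap: 27 days. 2004-09-14 + 27 days = 2004-10-11.
Next gap: 31 days. 2004-10-11 + 31 days = 2004-11-11.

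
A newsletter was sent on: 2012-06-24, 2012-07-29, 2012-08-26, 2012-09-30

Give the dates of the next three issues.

2012-10-28, 2012-11-25, 2012-12-30

These are Sundays with 35, 28, 35-day gaps.
Each is the final Sunday of its month — 2012-07-29 is past the 28th, so '4th Sunday' doesn't fit.
Last Sunday of October 2012: 2012-10-28.
Last Sunday of November 2012: 2012-11-25.
Last Sunday of December 2012: 2012-12-30.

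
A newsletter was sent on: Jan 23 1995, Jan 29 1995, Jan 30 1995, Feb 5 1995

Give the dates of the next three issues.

Feb 6 1995, Feb 12 1995, Feb 13 1995

Gaps: 6, 1, 6 days — not constant, but cyclic with period 2.
The events fall on every Monday and Sunday.
Next Monday: Feb 6 1995.
The following Sunday is Feb 12 1995.
Next Monday: Feb 13 1995.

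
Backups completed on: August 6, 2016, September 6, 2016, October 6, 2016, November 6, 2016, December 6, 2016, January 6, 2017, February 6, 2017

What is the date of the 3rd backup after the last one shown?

Each date is the 6th; the gaps (31, 30, 31, 30, 31, 31) track the month lengths.
The rule is the 6th of each month.
March 2017: March 6, 2017.
Next: April 2017 → April 6, 2017.
Next: May 2017 → May 6, 2017.

May 6, 2017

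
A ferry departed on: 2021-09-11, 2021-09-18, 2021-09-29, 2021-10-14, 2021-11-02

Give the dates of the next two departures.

Gaps: 7, 11, 15, 19 days — each gap is 4 larger than the previous one.
Next gap: 23 days. 2021-11-02 + 23 days = 2021-11-25.
Next gap: 27 days. 2021-11-25 + 27 days = 2021-12-22.

2021-11-25, 2021-12-22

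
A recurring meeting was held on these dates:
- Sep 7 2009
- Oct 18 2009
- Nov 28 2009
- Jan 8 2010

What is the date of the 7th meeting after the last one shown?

Oct 22 2010

Gaps between consecutive events: 41, 41, 41 days — a constant 41-day interval.
Jan 8 2010 + 41 days = Feb 18 2010.
Feb 18 2010 + 41 days = Mar 31 2010.
Mar 31 2010 + 41 days = May 11 2010.
May 11 2010 + 41 days = Jun 21 2010.
Jun 21 2010 + 41 days = Aug 1 2010.
Aug 1 2010 + 41 days = Sep 11 2010.
Sep 11 2010 + 41 days = Oct 22 2010.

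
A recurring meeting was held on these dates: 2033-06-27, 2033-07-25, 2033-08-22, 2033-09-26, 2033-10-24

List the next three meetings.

2033-11-28, 2033-12-26, 2034-01-23

All dates are Mondays, 28, 28, 35, 28 days apart.
Specifically, the 4th Monday of each month.
4th Monday of November 2033: 2033-11-28.
4th Monday of December 2033: 2033-12-26.
4th Monday of January 2034: 2034-01-23.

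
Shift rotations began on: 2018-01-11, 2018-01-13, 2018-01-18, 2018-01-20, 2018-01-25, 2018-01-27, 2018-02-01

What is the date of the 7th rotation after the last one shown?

2018-02-24

Every event lands on a Thursday or Saturday (gaps cycle 2, 5, 2, 5, 2, 5).
So the schedule is: every Thursday and Saturday.
Next Saturday: 2018-02-03.
Next Thursday: 2018-02-08.
The following Saturday is 2018-02-10.
Next Thursday: 2018-02-15.
Next Saturday: 2018-02-17.
The following Thursday is 2018-02-22.
Next Saturday: 2018-02-24.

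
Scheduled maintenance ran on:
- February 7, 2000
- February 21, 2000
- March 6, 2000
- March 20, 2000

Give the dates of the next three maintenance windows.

April 3, 2000; April 17, 2000; May 1, 2000

Every event comes 14 days after the last (14, 14, 14).
March 20, 2000 + 14 days = April 3, 2000.
April 3, 2000 + 14 days = April 17, 2000.
April 17, 2000 + 14 days = May 1, 2000.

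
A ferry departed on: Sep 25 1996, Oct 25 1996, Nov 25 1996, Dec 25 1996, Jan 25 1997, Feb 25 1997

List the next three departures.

Mar 25 1997, Apr 25 1997, May 25 1997

Each date is the 25th; the gaps (30, 31, 30, 31, 31) track the month lengths.
The rule is the 25th of each month.
Next: March 1997 → Mar 25 1997.
Next: April 1997 → Apr 25 1997.
Next: May 1997 → May 25 1997.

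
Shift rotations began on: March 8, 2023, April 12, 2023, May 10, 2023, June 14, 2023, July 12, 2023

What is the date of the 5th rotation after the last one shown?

December 13, 2023

All dates are Wednesdays, 35, 28, 35, 28 days apart.
Specifically, the 2nd Wednesday of each month.
2nd Wednesday of August 2023: August 9, 2023.
September 2023 — 2nd Wednesday is September 13, 2023.
October 2023 — 2nd Wednesday is October 11, 2023.
November 2023 — 2nd Wednesday is November 8, 2023.
December 2023 — 2nd Wednesday is December 13, 2023.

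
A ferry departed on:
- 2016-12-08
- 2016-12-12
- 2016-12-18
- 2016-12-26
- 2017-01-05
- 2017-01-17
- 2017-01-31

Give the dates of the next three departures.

2017-02-16, 2017-03-06, 2017-03-26

Intervals are 4, 6, 8, 10, 12, 14 days — an arithmetic progression with common difference 2.
Next gap: 16 days. 2017-01-31 + 16 days = 2017-02-16.
Next gap: 18 days. 2017-02-16 + 18 days = 2017-03-06.
Next gap: 20 days. 2017-03-06 + 20 days = 2017-03-26.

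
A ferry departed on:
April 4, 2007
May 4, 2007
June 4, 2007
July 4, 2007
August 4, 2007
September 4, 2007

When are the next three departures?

October 4, 2007; November 4, 2007; December 4, 2007

The day-of-month is always 4 (30, 31, 30, 31, 31 days between events).
So this recurs on the 4th of each month.
Next: October 2007 → October 4, 2007.
Next: November 2007 → November 4, 2007.
December 2007: December 4, 2007.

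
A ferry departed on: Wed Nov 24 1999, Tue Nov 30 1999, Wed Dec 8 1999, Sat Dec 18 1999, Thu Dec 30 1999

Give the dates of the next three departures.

The spacing grows by 2 each time: 6, 8, 10, 12 days.
Next gap: 14 days. Thu Dec 30 1999 + 14 days = Thu Jan 13 2000.
Next gap: 16 days. Thu Jan 13 2000 + 16 days = Sat Jan 29 2000.
Next gap: 18 days. Sat Jan 29 2000 + 18 days = Wed Feb 16 2000.

Thu Jan 13 2000, Sat Jan 29 2000, Wed Feb 16 2000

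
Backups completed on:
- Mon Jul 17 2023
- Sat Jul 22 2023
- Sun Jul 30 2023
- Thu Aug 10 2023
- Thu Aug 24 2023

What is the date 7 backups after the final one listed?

Intervals are 5, 8, 11, 14 days — an arithmetic progression with common difference 3.
Next gap: 17 days. Thu Aug 24 2023 + 17 days = Sun Sep 10 2023.
Next gap: 20 days. Sun Sep 10 2023 + 20 days = Sat Sep 30 2023.
Next gap: 23 days. Sat Sep 30 2023 + 23 days = Mon Oct 23 2023.
Next gap: 26 days. Mon Oct 23 2023 + 26 days = Sat Nov 18 2023.
Next gap: 29 days. Sat Nov 18 2023 + 29 days = Sun Dec 17 2023.
Next gap: 32 days. Sun Dec 17 2023 + 32 days = Thu Jan 18 2024.
Next gap: 35 days. Thu Jan 18 2024 + 35 days = Thu Feb 22 2024.

Thu Feb 22 2024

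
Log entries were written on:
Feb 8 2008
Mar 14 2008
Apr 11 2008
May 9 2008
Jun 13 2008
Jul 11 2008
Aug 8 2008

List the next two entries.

Gaps: 35, 28, 28, 35, 28, 28 days — a mix of 28 and 35. Every date is a Friday.
Each is the 2nd Friday of its month.
2nd Friday of September 2008: Sep 12 2008.
2nd Friday of October 2008: Oct 10 2008.

Sep 12 2008, Oct 10 2008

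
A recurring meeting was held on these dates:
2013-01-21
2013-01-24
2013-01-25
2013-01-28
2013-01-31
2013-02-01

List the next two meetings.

2013-02-04, 2013-02-07

The gap pattern 3, 1, 3, 3, 1 repeats every 3 events.
These are the Mondays, Thursdays and Fridays of each week.
The following Monday is 2013-02-04.
The following Thursday is 2013-02-07.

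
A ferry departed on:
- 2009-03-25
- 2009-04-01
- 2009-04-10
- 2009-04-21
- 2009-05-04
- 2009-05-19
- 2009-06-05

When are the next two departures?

2009-06-24, 2009-07-15

The spacing grows by 2 each time: 7, 9, 11, 13, 15, 17 days.
Next gap: 19 days. 2009-06-05 + 19 days = 2009-06-24.
Next gap: 21 days. 2009-06-24 + 21 days = 2009-07-15.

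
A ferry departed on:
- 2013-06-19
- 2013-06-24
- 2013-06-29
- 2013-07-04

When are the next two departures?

2013-07-09, 2013-07-14

The spacing is 5, 5, 5 days — always 5 days.
2013-07-04 + 5 days = 2013-07-09.
2013-07-09 + 5 days = 2013-07-14.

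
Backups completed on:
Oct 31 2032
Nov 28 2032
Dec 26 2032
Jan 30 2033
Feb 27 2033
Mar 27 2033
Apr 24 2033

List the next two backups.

May 29 2033, Jun 26 2033

These are Sundays with 28, 28, 35, 28, 28, 28-day gaps.
Each is the final Sunday of its month — Oct 31 2032 is past the 28th, so '4th Sunday' doesn't fit.
Last Sunday of May 2033: May 29 2033.
Last Sunday of June 2033: Jun 26 2033.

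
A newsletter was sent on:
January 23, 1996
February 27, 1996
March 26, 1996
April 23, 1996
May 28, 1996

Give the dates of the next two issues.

June 25, 1996; July 23, 1996

All dates are Tuesdays, 35, 28, 28, 35 days apart.
Specifically, the 4th Tuesday of each month.
4th Tuesday of June 1996: June 25, 1996.
4th Tuesday of July 1996: July 23, 1996.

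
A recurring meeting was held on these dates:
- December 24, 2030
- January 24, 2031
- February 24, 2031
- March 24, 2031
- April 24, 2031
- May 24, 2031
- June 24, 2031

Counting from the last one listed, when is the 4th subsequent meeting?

October 24, 2031

The day-of-month is always 24 (31, 31, 28, 31, 30, 31 days between events).
So this recurs on the 24th of each month.
July 2031: July 24, 2031.
August 2031: August 24, 2031.
September 2031: September 24, 2031.
Next: October 2031 → October 24, 2031.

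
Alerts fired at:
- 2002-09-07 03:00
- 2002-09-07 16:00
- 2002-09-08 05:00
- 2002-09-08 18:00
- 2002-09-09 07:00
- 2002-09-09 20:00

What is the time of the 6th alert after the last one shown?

2002-09-13 02:00

The interval is a steady 13 hours (13, 13, 13, 13, 13).
2002-09-09 20:00 + 13 h = 2002-09-10 09:00.
2002-09-10 09:00 + 13 h = 2002-09-10 22:00.
2002-09-10 22:00 + 13 h = 2002-09-11 11:00.
2002-09-11 11:00 + 13 h = 2002-09-12 00:00.
2002-09-12 00:00 + 13 h = 2002-09-12 13:00.
2002-09-12 13:00 + 13 h = 2002-09-13 02:00.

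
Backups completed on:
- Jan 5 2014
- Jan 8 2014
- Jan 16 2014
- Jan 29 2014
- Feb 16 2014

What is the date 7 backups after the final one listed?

Nov 9 2014

Gaps: 3, 8, 13, 18 days — each gap is 5 larger than the previous one.
Next gap: 23 days. Feb 16 2014 + 23 days = Mar 11 2014.
Next gap: 28 days. Mar 11 2014 + 28 days = Apr 8 2014.
Next gap: 33 days. Apr 8 2014 + 33 days = May 11 2014.
Next gap: 38 days. May 11 2014 + 38 days = Jun 18 2014.
Next gap: 43 days. Jun 18 2014 + 43 days = Jul 31 2014.
Next gap: 48 days. Jul 31 2014 + 48 days = Sep 17 2014.
Next gap: 53 days. Sep 17 2014 + 53 days = Nov 9 2014.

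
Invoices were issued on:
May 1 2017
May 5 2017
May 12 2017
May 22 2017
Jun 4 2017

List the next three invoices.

Intervals are 4, 7, 10, 13 days — an arithmetic progression with common difference 3.
Next gap: 16 days. Jun 4 2017 + 16 days = Jun 20 2017.
Next gap: 19 days. Jun 20 2017 + 19 days = Jul 9 2017.
Next gap: 22 days. Jul 9 2017 + 22 days = Jul 31 2017.

Jun 20 2017, Jul 9 2017, Jul 31 2017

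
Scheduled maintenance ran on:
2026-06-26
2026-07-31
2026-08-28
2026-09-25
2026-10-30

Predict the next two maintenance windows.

These are Fridays with 35, 28, 28, 35-day gaps.
Each is the final Friday of its month — 2026-07-31 is past the 28th, so '4th Friday' doesn't fit.
Last Friday of November 2026: 2026-11-27.
December 2026 ends with Friday 2026-12-25.

2026-11-27, 2026-12-25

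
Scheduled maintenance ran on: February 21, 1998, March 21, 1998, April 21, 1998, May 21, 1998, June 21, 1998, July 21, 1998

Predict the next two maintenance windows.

Each date is the 21st; the gaps (28, 31, 30, 31, 30) track the month lengths.
The rule is the 21st of each month.
Next: August 1998 → August 21, 1998.
Next: September 1998 → September 21, 1998.

August 21, 1998; September 21, 1998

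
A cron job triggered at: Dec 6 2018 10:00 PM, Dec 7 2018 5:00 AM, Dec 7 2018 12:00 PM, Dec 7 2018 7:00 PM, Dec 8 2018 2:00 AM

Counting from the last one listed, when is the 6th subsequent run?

Dec 9 2018 8:00 PM

The interval is a steady 7 hours (7, 7, 7, 7).
Dec 8 2018 2:00 AM + 7 h = Dec 8 2018 9:00 AM.
Dec 8 2018 9:00 AM + 7 h = Dec 8 2018 4:00 PM.
Dec 8 2018 4:00 PM + 7 h = Dec 8 2018 11:00 PM.
Dec 8 2018 11:00 PM + 7 h = Dec 9 2018 6:00 AM.
Dec 9 2018 6:00 AM + 7 h = Dec 9 2018 1:00 PM.
Dec 9 2018 1:00 PM + 7 h = Dec 9 2018 8:00 PM.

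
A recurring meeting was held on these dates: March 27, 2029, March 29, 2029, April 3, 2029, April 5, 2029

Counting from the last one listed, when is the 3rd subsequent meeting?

April 17, 2029

Gaps: 2, 5, 2 days — not constant, but cyclic with period 2.
The events fall on every Tuesday and Thursday.
Next Tuesday: April 10, 2029.
The following Thursday is April 12, 2029.
Next Tuesday: April 17, 2029.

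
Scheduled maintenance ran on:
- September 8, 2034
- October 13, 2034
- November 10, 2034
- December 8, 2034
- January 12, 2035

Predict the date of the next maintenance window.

These are Fridays at 28- or 35-day spacing (35, 28, 28, 35).
The pattern: 2nd Friday of the month.
2nd Friday of February 2035: February 9, 2035.

February 9, 2035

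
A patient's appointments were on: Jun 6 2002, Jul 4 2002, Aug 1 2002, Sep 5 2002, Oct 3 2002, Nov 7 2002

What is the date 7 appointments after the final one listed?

Gaps: 28, 28, 35, 28, 35 days — a mix of 28 and 35. Every date is a Thursday.
Each is the 1st Thursday of its month.
December 2002 — 1st Thursday is Dec 5 2002.
January 2003 — 1st Thursday is Jan 2 2003.
February 2003 — 1st Thursday is Feb 6 2003.
March 2003 — 1st Thursday is Mar 6 2003.
April 2003 — 1st Thursday is Apr 3 2003.
May 2003 — 1st Thursday is May 1 2003.
1st Thursday of June 2003: Jun 5 2003.

Jun 5 2003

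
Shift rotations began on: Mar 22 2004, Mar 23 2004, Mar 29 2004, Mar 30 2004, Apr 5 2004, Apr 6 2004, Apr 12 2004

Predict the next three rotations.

Apr 13 2004, Apr 19 2004, Apr 20 2004

The gap pattern 1, 6, 1, 6, 1, 6 repeats every 2 events.
These are the Mondays and Tuesdays of each week.
The following Tuesday is Apr 13 2004.
The following Monday is Apr 19 2004.
Next Tuesday: Apr 20 2004.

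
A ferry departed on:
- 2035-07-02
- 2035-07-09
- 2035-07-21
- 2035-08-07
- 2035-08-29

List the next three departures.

Gaps: 7, 12, 17, 22 days — each gap is 5 larger than the previous one.
Next gap: 27 days. 2035-08-29 + 27 days = 2035-09-25.
Next gap: 32 days. 2035-09-25 + 32 days = 2035-10-27.
Next gap: 37 days. 2035-10-27 + 37 days = 2035-12-03.

2035-09-25, 2035-10-27, 2035-12-03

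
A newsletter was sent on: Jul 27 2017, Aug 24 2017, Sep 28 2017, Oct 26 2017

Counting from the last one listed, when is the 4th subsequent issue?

Feb 22 2018

Gaps: 28, 35, 28 days — a mix of 28 and 35. Every date is a Thursday.
Each is the 4th Thursday of its month.
4th Thursday of November 2017: Nov 23 2017.
December 2017 — 4th Thursday is Dec 28 2017.
January 2018 — 4th Thursday is Jan 25 2018.
February 2018 — 4th Thursday is Feb 22 2018.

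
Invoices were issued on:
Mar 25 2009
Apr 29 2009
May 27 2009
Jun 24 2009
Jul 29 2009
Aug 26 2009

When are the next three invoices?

All Wednesdays; the gaps (35, 28, 28, 35, 28) vary with month length.
This is the last Wednesday of each month.
Last Wednesday of September 2009: Sep 30 2009.
Last Wednesday of October 2009: Oct 28 2009.
Last Wednesday of November 2009: Nov 25 2009.

Sep 30 2009, Oct 28 2009, Nov 25 2009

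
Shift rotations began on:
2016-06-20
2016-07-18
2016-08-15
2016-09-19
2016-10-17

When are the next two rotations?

All dates are Mondays, 28, 28, 35, 28 days apart.
Specifically, the 3rd Monday of each month.
3rd Monday of November 2016: 2016-11-21.
December 2016 — 3rd Monday is 2016-12-19.

2016-11-21, 2016-12-19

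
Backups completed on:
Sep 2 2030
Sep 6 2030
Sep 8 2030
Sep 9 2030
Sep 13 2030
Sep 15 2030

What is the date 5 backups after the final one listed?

Sep 27 2030

Every event lands on a Monday or Friday or Sunday (gaps cycle 4, 2, 1, 4, 2).
So the schedule is: every Monday, Friday and Sunday.
The following Monday is Sep 16 2030.
The following Friday is Sep 20 2030.
Next Sunday: Sep 22 2030.
The following Monday is Sep 23 2030.
The following Friday is Sep 27 2030.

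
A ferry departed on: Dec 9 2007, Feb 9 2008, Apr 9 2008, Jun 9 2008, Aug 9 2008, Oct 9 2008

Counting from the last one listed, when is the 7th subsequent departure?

Dec 9 2009

Each date is the 9th; the gaps (62, 60, 61, 61, 61) track the month lengths.
The rule is the 9th of every 2 months.
December 2008: Dec 9 2008.
February 2009: Feb 9 2009.
Next: April 2009 → Apr 9 2009.
June 2009: Jun 9 2009.
Next: August 2009 → Aug 9 2009.
October 2009: Oct 9 2009.
Next: December 2009 → Dec 9 2009.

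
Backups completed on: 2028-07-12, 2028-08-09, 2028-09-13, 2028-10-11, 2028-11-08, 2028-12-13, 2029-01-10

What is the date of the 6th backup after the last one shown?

2029-07-11

All dates are Wednesdays, 28, 35, 28, 28, 35, 28 days apart.
Specifically, the 2nd Wednesday of each month.
2nd Wednesday of February 2029: 2029-02-14.
2nd Wednesday of March 2029: 2029-03-14.
April 2029 — 2nd Wednesday is 2029-04-11.
May 2029 — 2nd Wednesday is 2029-05-09.
2nd Wednesday of June 2029: 2029-06-13.
2nd Wednesday of July 2029: 2029-07-11.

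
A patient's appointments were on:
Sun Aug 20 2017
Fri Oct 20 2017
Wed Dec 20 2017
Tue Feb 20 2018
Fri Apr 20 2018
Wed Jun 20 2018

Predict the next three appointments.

Gaps: 61, 61, 62, 59, 61 days — not constant. Every event is on the 20th of the month.
Pattern: the 20th of every 2 months.
Next: August 2018 → Mon Aug 20 2018.
Next: October 2018 → Sat Oct 20 2018.
December 2018: Thu Dec 20 2018.

Mon Aug 20 2018, Sat Oct 20 2018, Thu Dec 20 2018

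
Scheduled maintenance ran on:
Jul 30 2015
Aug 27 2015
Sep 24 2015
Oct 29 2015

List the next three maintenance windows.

These are Thursdays with 28, 28, 35-day gaps.
Each is the final Thursday of its month — Jul 30 2015 is past the 28th, so '4th Thursday' doesn't fit.
November 2015 ends with Thursday Nov 26 2015.
Last Thursday of December 2015: Dec 31 2015.
Last Thursday of January 2016: Jan 28 2016.

Nov 26 2015, Dec 31 2015, Jan 28 2016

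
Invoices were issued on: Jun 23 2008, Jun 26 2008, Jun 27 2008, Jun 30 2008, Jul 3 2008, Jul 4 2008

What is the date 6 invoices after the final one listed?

Jul 18 2008

Gaps: 3, 1, 3, 3, 1 days — not constant, but cyclic with period 3.
The events fall on every Monday, Thursday and Friday.
The following Monday is Jul 7 2008.
Next Thursday: Jul 10 2008.
Next Friday: Jul 11 2008.
Next Monday: Jul 14 2008.
Next Thursday: Jul 17 2008.
The following Friday is Jul 18 2008.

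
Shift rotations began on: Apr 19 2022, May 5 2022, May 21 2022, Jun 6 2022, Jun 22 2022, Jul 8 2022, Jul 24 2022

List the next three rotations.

Every event comes 16 days after the last (16, 16, 16, 16, 16, 16).
Jul 24 2022 + 16 days = Aug 9 2022.
Aug 9 2022 + 16 days = Aug 25 2022.
Aug 25 2022 + 16 days = Sep 10 2022.

Aug 9 2022, Aug 25 2022, Sep 10 2022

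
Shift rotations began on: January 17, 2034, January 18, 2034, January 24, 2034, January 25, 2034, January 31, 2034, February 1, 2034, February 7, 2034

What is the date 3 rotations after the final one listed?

February 15, 2034

The gap pattern 1, 6, 1, 6, 1, 6 repeats every 2 events.
These are the Tuesdays and Wednesdays of each week.
The following Wednesday is February 8, 2034.
The following Tuesday is February 14, 2034.
The following Wednesday is February 15, 2034.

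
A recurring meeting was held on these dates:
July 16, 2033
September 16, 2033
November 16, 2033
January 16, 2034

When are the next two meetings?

March 16, 2034; May 16, 2034

Gaps: 62, 61, 61 days — not constant. Every event is on the 16th of the month.
Pattern: the 16th of every 2 months.
Next: March 2034 → March 16, 2034.
Next: May 2034 → May 16, 2034.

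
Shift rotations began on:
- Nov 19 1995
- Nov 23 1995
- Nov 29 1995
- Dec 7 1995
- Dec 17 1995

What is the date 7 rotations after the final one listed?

Gaps: 4, 6, 8, 10 days — each gap is 2 larger than the previous one.
Next gap: 12 days. Dec 17 1995 + 12 days = Dec 29 1995.
Next gap: 14 days. Dec 29 1995 + 14 days = Jan 12 1996.
Next gap: 16 days. Jan 12 1996 + 16 days = Jan 28 1996.
Next gap: 18 days. Jan 28 1996 + 18 days = Feb 15 1996.
Next gap: 20 days. Feb 15 1996 + 20 days = Mar 6 1996.
Next gap: 22 days. Mar 6 1996 + 22 days = Mar 28 1996.
Next gap: 24 days. Mar 28 1996 + 24 days = Apr 21 1996.

Apr 21 1996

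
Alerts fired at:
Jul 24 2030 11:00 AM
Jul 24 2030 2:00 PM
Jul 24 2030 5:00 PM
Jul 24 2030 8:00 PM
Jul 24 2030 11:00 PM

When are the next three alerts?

The interval is a steady 3 hours (3, 3, 3, 3).
Jul 24 2030 11:00 PM + 3 h = Jul 25 2030 2:00 AM.
Jul 25 2030 2:00 AM + 3 h = Jul 25 2030 5:00 AM.
Jul 25 2030 5:00 AM + 3 h = Jul 25 2030 8:00 AM.

Jul 25 2030 2:00 AM, Jul 25 2030 5:00 AM, Jul 25 2030 8:00 AM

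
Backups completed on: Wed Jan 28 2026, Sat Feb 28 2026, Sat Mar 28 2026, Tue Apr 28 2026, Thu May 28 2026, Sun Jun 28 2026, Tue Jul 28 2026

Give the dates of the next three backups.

Each date is the 28th; the gaps (31, 28, 31, 30, 31, 30) track the month lengths.
The rule is the 28th of each month.
August 2026: Fri Aug 28 2026.
Next: September 2026 → Mon Sep 28 2026.
Next: October 2026 → Wed Oct 28 2026.

Fri Aug 28 2026, Mon Sep 28 2026, Wed Oct 28 2026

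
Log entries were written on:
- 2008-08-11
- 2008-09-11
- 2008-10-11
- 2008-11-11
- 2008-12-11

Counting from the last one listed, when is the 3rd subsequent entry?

2009-03-11

The day-of-month is always 11 (31, 30, 31, 30 days between events).
So this recurs on the 11th of each month.
Next: January 2009 → 2009-01-11.
Next: February 2009 → 2009-02-11.
March 2009: 2009-03-11.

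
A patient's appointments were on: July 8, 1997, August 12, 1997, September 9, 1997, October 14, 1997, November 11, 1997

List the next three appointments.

Gaps: 35, 28, 35, 28 days — a mix of 28 and 35. Every date is a Tuesday.
Each is the 2nd Tuesday of its month.
2nd Tuesday of December 1997: December 9, 1997.
2nd Tuesday of January 1998: January 13, 1998.
February 1998 — 2nd Tuesday is February 10, 1998.

December 9, 1997; January 13, 1998; February 10, 1998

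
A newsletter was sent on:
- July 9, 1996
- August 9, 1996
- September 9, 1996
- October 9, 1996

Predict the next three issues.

The day-of-month is always 9 (31, 31, 30 days between events).
So this recurs on the 9th of each month.
November 1996: November 9, 1996.
Next: December 1996 → December 9, 1996.
January 1997: January 9, 1997.

November 9, 1996; December 9, 1996; January 9, 1997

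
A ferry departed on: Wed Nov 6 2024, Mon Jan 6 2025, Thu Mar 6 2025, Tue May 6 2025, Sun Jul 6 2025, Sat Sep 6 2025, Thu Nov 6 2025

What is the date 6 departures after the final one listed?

Fri Nov 6 2026

The day-of-month is always 6 (61, 59, 61, 61, 62, 61 days between events).
So this recurs on the 6th of every 2 months.
January 2026: Tue Jan 6 2026.
March 2026: Fri Mar 6 2026.
Next: May 2026 → Wed May 6 2026.
Next: July 2026 → Mon Jul 6 2026.
September 2026: Sun Sep 6 2026.
November 2026: Fri Nov 6 2026.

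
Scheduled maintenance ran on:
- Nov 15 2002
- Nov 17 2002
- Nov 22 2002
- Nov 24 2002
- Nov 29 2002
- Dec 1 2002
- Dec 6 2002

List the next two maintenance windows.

The gap pattern 2, 5, 2, 5, 2, 5 repeats every 2 events.
These are the Fridays and Sundays of each week.
Next Sunday: Dec 8 2002.
Next Friday: Dec 13 2002.

Dec 8 2002, Dec 13 2002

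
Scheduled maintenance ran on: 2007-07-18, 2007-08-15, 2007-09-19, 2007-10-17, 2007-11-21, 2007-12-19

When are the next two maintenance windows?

2008-01-16, 2008-02-20

These are Wednesdays at 28- or 35-day spacing (28, 35, 28, 35, 28).
The pattern: 3rd Wednesday of the month.
3rd Wednesday of January 2008: 2008-01-16.
February 2008 — 3rd Wednesday is 2008-02-20.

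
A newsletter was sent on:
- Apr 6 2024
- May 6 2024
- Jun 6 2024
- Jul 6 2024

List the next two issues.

The day-of-month is always 6 (30, 31, 30 days between events).
So this recurs on the 6th of each month.
August 2024: Aug 6 2024.
Next: September 2024 → Sep 6 2024.

Aug 6 2024, Sep 6 2024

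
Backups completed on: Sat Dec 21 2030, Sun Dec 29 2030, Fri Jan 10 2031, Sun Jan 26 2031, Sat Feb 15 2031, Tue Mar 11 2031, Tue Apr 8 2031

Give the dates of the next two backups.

The spacing grows by 4 each time: 8, 12, 16, 20, 24, 28 days.
Next gap: 32 days. Tue Apr 8 2031 + 32 days = Sat May 10 2031.
Next gap: 36 days. Sat May 10 2031 + 36 days = Sun Jun 15 2031.

Sat May 10 2031, Sun Jun 15 2031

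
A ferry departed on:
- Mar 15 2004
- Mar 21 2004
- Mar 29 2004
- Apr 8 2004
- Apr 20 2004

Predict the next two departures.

Gaps: 6, 8, 10, 12 days — each gap is 2 larger than the previous one.
Next gap: 14 days. Apr 20 2004 + 14 days = May 4 2004.
Next gap: 16 days. May 4 2004 + 16 days = May 20 2004.

May 4 2004, May 20 2004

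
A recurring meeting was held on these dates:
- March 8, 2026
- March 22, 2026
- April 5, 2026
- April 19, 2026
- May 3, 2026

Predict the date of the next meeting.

May 17, 2026

Every event comes 14 days after the last (14, 14, 14, 14).
May 3, 2026 + 14 days = May 17, 2026.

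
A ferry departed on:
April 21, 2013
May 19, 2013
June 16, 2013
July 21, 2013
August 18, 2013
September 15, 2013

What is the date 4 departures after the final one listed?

Gaps: 28, 28, 35, 28, 28 days — a mix of 28 and 35. Every date is a Sunday.
Each is the 3rd Sunday of its month.
3rd Sunday of October 2013: October 20, 2013.
3rd Sunday of November 2013: November 17, 2013.
3rd Sunday of December 2013: December 15, 2013.
January 2014 — 3rd Sunday is January 19, 2014.

January 19, 2014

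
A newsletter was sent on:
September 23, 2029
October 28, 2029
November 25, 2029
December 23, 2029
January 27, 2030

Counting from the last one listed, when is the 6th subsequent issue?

Gaps: 35, 28, 28, 35 days — a mix of 28 and 35. Every date is a Sunday.
Each is the 4th Sunday of its month.
4th Sunday of February 2030: February 24, 2030.
4th Sunday of March 2030: March 24, 2030.
4th Sunday of April 2030: April 28, 2030.
May 2030 — 4th Sunday is May 26, 2030.
June 2030 — 4th Sunday is June 23, 2030.
4th Sunday of July 2030: July 28, 2030.

July 28, 2030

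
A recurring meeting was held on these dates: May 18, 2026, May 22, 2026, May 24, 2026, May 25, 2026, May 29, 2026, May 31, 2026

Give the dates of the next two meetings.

June 1, 2026; June 5, 2026

Every event lands on a Monday or Friday or Sunday (gaps cycle 4, 2, 1, 4, 2).
So the schedule is: every Monday, Friday and Sunday.
Next Monday: June 1, 2026.
Next Friday: June 5, 2026.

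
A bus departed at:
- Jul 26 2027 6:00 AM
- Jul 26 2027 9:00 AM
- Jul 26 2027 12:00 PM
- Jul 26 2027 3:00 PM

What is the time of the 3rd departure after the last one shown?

The interval is a steady 3 hours (3, 3, 3).
Jul 26 2027 3:00 PM + 3 h = Jul 26 2027 6:00 PM.
Jul 26 2027 6:00 PM + 3 h = Jul 26 2027 9:00 PM.
Jul 26 2027 9:00 PM + 3 h = Jul 27 2027 12:00 AM.

Jul 27 2027 12:00 AM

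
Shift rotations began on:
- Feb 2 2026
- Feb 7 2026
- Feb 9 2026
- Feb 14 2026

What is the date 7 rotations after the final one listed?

Every event lands on a Monday or Saturday (gaps cycle 5, 2, 5).
So the schedule is: every Monday and Saturday.
Next Monday: Feb 16 2026.
The following Saturday is Feb 21 2026.
The following Monday is Feb 23 2026.
The following Saturday is Feb 28 2026.
The following Monday is Mar 2 2026.
Next Saturday: Mar 7 2026.
The following Monday is Mar 9 2026.

Mar 9 2026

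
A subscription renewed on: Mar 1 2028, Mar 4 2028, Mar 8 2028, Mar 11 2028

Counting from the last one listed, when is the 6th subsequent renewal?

Apr 1 2028

Every event lands on a Wednesday or Saturday (gaps cycle 3, 4, 3).
So the schedule is: every Wednesday and Saturday.
Next Wednesday: Mar 15 2028.
The following Saturday is Mar 18 2028.
Next Wednesday: Mar 22 2028.
The following Saturday is Mar 25 2028.
The following Wednesday is Mar 29 2028.
Next Saturday: Apr 1 2028.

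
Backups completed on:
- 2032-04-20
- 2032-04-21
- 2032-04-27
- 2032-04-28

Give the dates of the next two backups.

The gap pattern 1, 6, 1 repeats every 2 events.
These are the Tuesdays and Wednesdays of each week.
The following Tuesday is 2032-05-04.
Next Wednesday: 2032-05-05.

2032-05-04, 2032-05-05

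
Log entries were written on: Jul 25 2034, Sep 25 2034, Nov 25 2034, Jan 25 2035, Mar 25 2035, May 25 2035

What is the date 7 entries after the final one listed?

Jul 25 2036

Gaps: 62, 61, 61, 59, 61 days — not constant. Every event is on the 25th of the month.
Pattern: the 25th of every 2 months.
July 2035: Jul 25 2035.
September 2035: Sep 25 2035.
Next: November 2035 → Nov 25 2035.
January 2036: Jan 25 2036.
Next: March 2036 → Mar 25 2036.
May 2036: May 25 2036.
July 2036: Jul 25 2036.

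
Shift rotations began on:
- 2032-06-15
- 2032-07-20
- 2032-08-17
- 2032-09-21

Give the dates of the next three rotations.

Gaps: 35, 28, 35 days — a mix of 28 and 35. Every date is a Tuesday.
Each is the 3rd Tuesday of its month.
3rd Tuesday of October 2032: 2032-10-19.
3rd Tuesday of November 2032: 2032-11-16.
December 2032 — 3rd Tuesday is 2032-12-21.

2032-10-19, 2032-11-16, 2032-12-21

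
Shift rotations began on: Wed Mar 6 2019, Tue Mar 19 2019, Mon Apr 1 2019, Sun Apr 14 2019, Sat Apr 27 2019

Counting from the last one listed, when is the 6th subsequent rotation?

The spacing is 13, 13, 13, 13 days — always 13 days.
Sat Apr 27 2019 + 13 days = Fri May 10 2019.
Fri May 10 2019 + 13 days = Thu May 23 2019.
Thu May 23 2019 + 13 days = Wed Jun 5 2019.
Wed Jun 5 2019 + 13 days = Tue Jun 18 2019.
Tue Jun 18 2019 + 13 days = Mon Jul 1 2019.
Mon Jul 1 2019 + 13 days = Sun Jul 14 2019.

Sun Jul 14 2019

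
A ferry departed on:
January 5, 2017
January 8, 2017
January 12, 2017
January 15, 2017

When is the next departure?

January 19, 2017

The gap pattern 3, 4, 3 repeats every 2 events.
These are the Thursdays and Sundays of each week.
Next Thursday: January 19, 2017.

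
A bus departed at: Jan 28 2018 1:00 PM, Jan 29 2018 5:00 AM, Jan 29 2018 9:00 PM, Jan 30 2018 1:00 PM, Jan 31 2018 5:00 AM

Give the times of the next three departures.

The interval is a steady 16 hours (16, 16, 16, 16).
Jan 31 2018 5:00 AM + 16 h = Jan 31 2018 9:00 PM.
Jan 31 2018 9:00 PM + 16 h = Feb 1 2018 1:00 PM.
Feb 1 2018 1:00 PM + 16 h = Feb 2 2018 5:00 AM.

Jan 31 2018 9:00 PM, Feb 1 2018 1:00 PM, Feb 2 2018 5:00 AM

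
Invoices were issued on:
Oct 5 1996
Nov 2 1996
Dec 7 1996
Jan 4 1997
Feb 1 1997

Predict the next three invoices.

These are Saturdays at 28- or 35-day spacing (28, 35, 28, 28).
The pattern: 1st Saturday of the month.
1st Saturday of March 1997: Mar 1 1997.
April 1997 — 1st Saturday is Apr 5 1997.
May 1997 — 1st Saturday is May 3 1997.

Mar 1 1997, Apr 5 1997, May 3 1997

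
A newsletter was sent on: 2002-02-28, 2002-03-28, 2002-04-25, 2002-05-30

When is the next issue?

2002-06-27

These are Thursdays with 28, 28, 35-day gaps.
Each is the final Thursday of its month — 2002-05-30 is past the 28th, so '4th Thursday' doesn't fit.
Last Thursday of June 2002: 2002-06-27.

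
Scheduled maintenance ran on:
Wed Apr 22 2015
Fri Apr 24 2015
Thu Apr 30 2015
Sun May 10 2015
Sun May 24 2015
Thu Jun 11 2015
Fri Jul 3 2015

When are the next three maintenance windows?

The spacing grows by 4 each time: 2, 6, 10, 14, 18, 22 days.
Next gap: 26 days. Fri Jul 3 2015 + 26 days = Wed Jul 29 2015.
Next gap: 30 days. Wed Jul 29 2015 + 30 days = Fri Aug 28 2015.
Next gap: 34 days. Fri Aug 28 2015 + 34 days = Thu Oct 1 2015.

Wed Jul 29 2015, Fri Aug 28 2015, Thu Oct 1 2015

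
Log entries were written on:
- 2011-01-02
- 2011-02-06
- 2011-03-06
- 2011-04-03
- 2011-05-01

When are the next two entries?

These are Sundays at 28- or 35-day spacing (35, 28, 28, 28).
The pattern: 1st Sunday of the month.
1st Sunday of June 2011: 2011-06-05.
July 2011 — 1st Sunday is 2011-07-03.

2011-06-05, 2011-07-03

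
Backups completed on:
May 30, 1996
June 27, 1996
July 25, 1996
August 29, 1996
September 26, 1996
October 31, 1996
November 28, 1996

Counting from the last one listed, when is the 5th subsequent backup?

All Thursdays; the gaps (28, 28, 35, 28, 35, 28) vary with month length.
This is the last Thursday of each month.
Last Thursday of December 1996: December 26, 1996.
January 1997 ends with Thursday January 30, 1997.
February 1997 ends with Thursday February 27, 1997.
Last Thursday of March 1997: March 27, 1997.
April 1997 ends with Thursday April 24, 1997.

April 24, 1997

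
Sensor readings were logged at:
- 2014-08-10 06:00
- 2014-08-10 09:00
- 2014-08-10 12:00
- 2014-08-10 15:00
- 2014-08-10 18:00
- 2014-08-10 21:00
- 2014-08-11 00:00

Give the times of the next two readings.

2014-08-11 03:00, 2014-08-11 06:00

Gaps: 3, 3, 3, 3, 3, 3 hours — each event is 3 hours after the previous one.
2014-08-11 00:00 + 3 h = 2014-08-11 03:00.
2014-08-11 03:00 + 3 h = 2014-08-11 06:00.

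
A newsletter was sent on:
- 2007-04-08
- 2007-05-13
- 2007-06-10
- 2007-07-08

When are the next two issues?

2007-08-12, 2007-09-09

Gaps: 35, 28, 28 days — a mix of 28 and 35. Every date is a Sunday.
Each is the 2nd Sunday of its month.
2nd Sunday of August 2007: 2007-08-12.
2nd Sunday of September 2007: 2007-09-09.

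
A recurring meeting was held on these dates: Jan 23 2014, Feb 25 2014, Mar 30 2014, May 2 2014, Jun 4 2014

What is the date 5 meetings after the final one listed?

Gaps between consecutive events: 33, 33, 33, 33 days — a constant 33-day interval.
Jun 4 2014 + 33 days = Jul 7 2014.
Jul 7 2014 + 33 days = Aug 9 2014.
Aug 9 2014 + 33 days = Sep 11 2014.
Sep 11 2014 + 33 days = Oct 14 2014.
Oct 14 2014 + 33 days = Nov 16 2014.

Nov 16 2014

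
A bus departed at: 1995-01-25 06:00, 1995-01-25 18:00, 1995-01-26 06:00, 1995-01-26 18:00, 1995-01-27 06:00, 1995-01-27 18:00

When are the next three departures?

The interval is a steady 12 hours (12, 12, 12, 12, 12).
1995-01-27 18:00 + 12 h = 1995-01-28 06:00.
1995-01-28 06:00 + 12 h = 1995-01-28 18:00.
1995-01-28 18:00 + 12 h = 1995-01-29 06:00.

1995-01-28 06:00, 1995-01-28 18:00, 1995-01-29 06:00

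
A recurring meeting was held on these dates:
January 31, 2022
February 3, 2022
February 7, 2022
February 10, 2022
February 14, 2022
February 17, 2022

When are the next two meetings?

The gap pattern 3, 4, 3, 4, 3 repeats every 2 events.
These are the Mondays and Thursdays of each week.
The following Monday is February 21, 2022.
The following Thursday is February 24, 2022.

February 21, 2022; February 24, 2022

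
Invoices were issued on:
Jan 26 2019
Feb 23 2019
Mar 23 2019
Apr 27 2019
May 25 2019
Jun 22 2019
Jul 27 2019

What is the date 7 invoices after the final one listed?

These are Saturdays at 28- or 35-day spacing (28, 28, 35, 28, 28, 35).
The pattern: 4th Saturday of the month.
August 2019 — 4th Saturday is Aug 24 2019.
September 2019 — 4th Saturday is Sep 28 2019.
4th Saturday of October 2019: Oct 26 2019.
November 2019 — 4th Saturday is Nov 23 2019.
4th Saturday of December 2019: Dec 28 2019.
January 2020 — 4th Saturday is Jan 25 2020.
4th Saturday of February 2020: Feb 22 2020.

Feb 22 2020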